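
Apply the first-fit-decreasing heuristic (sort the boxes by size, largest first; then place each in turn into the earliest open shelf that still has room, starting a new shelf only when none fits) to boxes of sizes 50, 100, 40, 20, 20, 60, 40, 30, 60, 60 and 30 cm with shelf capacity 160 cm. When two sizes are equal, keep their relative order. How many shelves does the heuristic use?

4

Sorted descending: 100, 60, 60, 60, 50, 40, 40, 30, 30, 20, 20.
  100 → shelf 1 (new)  [load 100/160]
  60 → shelf 1  [load 160/160]
  60 → shelf 2 (new)  [load 60/160]
  60 → shelf 2  [load 120/160]
  50 → shelf 3 (new)  [load 50/160]
  40 → shelf 2  [load 160/160]
  40 → shelf 3  [load 90/160]
  30 → shelf 3  [load 120/160]
  30 → shelf 3  [load 150/160]
  20 → shelf 4 (new)  [load 20/160]
  20 → shelf 4  [load 40/160]
4 shelves opened.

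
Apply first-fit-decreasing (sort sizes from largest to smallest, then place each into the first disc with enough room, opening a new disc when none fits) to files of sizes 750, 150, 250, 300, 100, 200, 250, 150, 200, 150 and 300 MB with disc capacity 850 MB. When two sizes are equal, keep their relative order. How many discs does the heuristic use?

4

Sorted descending: 750, 300, 300, 250, 250, 200, 200, 150, 150, 150, 100.
  750 → disc 1 (new)  [load 750/850]
  300 → disc 2 (new)  [load 300/850]
  300 → disc 2  [load 600/850]
  250 → disc 2  [load 850/850]
  250 → disc 3 (new)  [load 250/850]
  200 → disc 3  [load 450/850]
  200 → disc 3  [load 650/850]
  150 → disc 3  [load 800/850]
  150 → disc 4 (new)  [load 150/850]
  150 → disc 4  [load 300/850]
  100 → disc 1  [load 850/850]
4 discs opened.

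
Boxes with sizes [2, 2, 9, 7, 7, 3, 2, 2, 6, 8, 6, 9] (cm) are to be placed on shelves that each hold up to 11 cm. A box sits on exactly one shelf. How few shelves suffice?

Total = 9 + 9 + 8 + 7 + 7 + 6 + 6 + 3 + 2 + 2 + 2 + 2 = 63 cm.
Lower bound: ⌈63/11⌉ = 6 shelves.
Also, 7 boxes each exceed 11/2 cm, and no two of those can share a shelf, so at least 7 shelves are needed.
A packing using 7 shelves:
  shelf 1: 9 + 2 = 11
  shelf 2: 9 + 2 = 11
  shelf 3: 8 + 3 = 11
  shelf 4: 7 + 2 + 2 = 11
  shelf 5: 7 = 7
  shelf 6: 6 = 6
  shelf 7: 6 = 6
This matches the lower bound, so 7 is optimal.

7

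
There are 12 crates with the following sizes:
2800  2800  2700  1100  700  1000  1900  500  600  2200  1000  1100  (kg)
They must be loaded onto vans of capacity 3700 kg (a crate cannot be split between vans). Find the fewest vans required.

Total = 2800 + 2800 + 2700 + 2200 + 1900 + 1100 + 1100 + 1000 + 1000 + 700 + 600 + 500 = 18400 kg.
Lower bound: ⌈18400/3700⌉ = 5 vans.
A packing using 6 vans:
  van 1: 2800 + 700 = 3500
  van 2: 2800 + 600 = 3400
  van 3: 2700 + 1000 = 3700
  van 4: 2200 + 1100 = 3300
  van 5: 1900 + 1100 + 500 = 3500
  van 6: 1000 = 1000
No arrangement into 5 vans stays within capacity, so 6 is optimal.

6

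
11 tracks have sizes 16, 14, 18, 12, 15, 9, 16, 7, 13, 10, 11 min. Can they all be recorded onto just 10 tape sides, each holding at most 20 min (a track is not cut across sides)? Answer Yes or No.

Yes

A valid assignment using 9 tape sides:
  side 1: 18 = 18
  side 2: 16 = 16
  side 3: 16 = 16
  side 4: 15 = 15
  side 5: 14 = 14
  side 6: 13 + 7 = 20
  side 7: 12 = 12
  side 8: 11 + 9 = 20
  side 9: 10 = 10
That uses only 9 ≤ 10, so 10 tape sides are enough.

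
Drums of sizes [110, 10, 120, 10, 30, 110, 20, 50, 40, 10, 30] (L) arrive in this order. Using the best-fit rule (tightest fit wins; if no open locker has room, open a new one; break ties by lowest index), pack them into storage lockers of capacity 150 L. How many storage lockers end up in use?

4

  110 → locker 1 (new)  [load 110/150]
  10 → locker 1  [load 120/150]
  120 → locker 2 (new)  [load 120/150]
  10 → locker 1  [load 130/150]
  30 → locker 2  [load 150/150]
  110 → locker 3 (new)  [load 110/150]
  20 → locker 1  [load 150/150]
  50 → locker 4 (new)  [load 50/150]
  40 → locker 3  [load 150/150]
  10 → locker 4  [load 60/150]
  30 → locker 4  [load 90/150]
4 storage lockers opened.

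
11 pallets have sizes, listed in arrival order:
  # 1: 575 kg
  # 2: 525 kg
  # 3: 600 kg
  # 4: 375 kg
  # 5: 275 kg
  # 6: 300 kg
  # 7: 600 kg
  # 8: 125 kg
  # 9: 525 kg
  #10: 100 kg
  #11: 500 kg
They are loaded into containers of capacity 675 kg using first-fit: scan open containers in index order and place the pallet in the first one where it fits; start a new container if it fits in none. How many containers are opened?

  575 → container 1 (new)  [load 575/675]
  525 → container 2 (new)  [load 525/675]
  600 → container 3 (new)  [load 600/675]
  375 → container 4 (new)  [load 375/675]
  275 → container 4  [load 650/675]
  300 → container 5 (new)  [load 300/675]
  600 → container 6 (new)  [load 600/675]
  125 → container 2  [load 650/675]
  525 → container 7 (new)  [load 525/675]
  100 → container 1  [load 675/675]
  500 → container 8 (new)  [load 500/675]
8 containers opened.

8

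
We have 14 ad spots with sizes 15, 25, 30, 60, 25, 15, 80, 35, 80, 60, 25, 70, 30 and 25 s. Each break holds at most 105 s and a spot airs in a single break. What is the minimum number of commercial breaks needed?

Total = 80 + 80 + 70 + 60 + 60 + 35 + 30 + 30 + 25 + 25 + 25 + 25 + 15 + 15 = 575 s.
Lower bound: ⌈575/105⌉ = 6 commercial breaks.
A packing using 6 commercial breaks:
  break 1: 80 + 25 = 105
  break 2: 80 + 25 = 105
  break 3: 70 + 35 = 105
  break 4: 60 + 30 + 15 = 105
  break 5: 60 + 30 + 15 = 105
  break 6: 25 + 25 = 50
This matches the lower bound, so 6 is optimal.

6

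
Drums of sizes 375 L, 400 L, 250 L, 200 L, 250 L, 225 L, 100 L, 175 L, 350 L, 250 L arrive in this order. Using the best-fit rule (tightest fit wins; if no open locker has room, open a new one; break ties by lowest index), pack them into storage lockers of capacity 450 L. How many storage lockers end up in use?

  375 → locker 1 (new)  [load 375/450]
  400 → locker 2 (new)  [load 400/450]
  250 → locker 3 (new)  [load 250/450]
  200 → locker 3  [load 450/450]
  250 → locker 4 (new)  [load 250/450]
  225 → locker 5 (new)  [load 225/450]
  100 → locker 4  [load 350/450]
  175 → locker 5  [load 400/450]
  350 → locker 6 (new)  [load 350/450]
  250 → locker 7 (new)  [load 250/450]
7 storage lockers opened.

7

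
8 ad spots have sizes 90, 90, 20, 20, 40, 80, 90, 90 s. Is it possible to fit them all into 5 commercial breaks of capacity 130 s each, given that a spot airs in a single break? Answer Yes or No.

A valid assignment using 5 commercial breaks:
  break 1: 90 + 40 = 130
  break 2: 90 + 20 + 20 = 130
  break 3: 90 = 90
  break 4: 90 = 90
  break 5: 80 = 80
Every load is within 130 s, so 5 commercial breaks suffice.

Yes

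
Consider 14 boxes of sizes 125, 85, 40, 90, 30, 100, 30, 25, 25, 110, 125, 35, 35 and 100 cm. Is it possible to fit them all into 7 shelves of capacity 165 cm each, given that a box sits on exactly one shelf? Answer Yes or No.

Yes

A valid assignment using 7 shelves:
  shelf 1: 125 + 40 = 165
  shelf 2: 125 + 35 = 160
  shelf 3: 110 + 35 = 145
  shelf 4: 100 + 30 + 30 = 160
  shelf 5: 100 + 25 + 25 = 150
  shelf 6: 90 = 90
  shelf 7: 85 = 85
Every load is within 165 cm, so 7 shelves suffice.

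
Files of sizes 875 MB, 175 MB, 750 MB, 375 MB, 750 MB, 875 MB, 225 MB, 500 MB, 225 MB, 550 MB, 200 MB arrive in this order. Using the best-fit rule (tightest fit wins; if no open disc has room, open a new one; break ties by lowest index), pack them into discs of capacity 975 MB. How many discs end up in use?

6

  875 → disc 1 (new)  [load 875/975]
  175 → disc 2 (new)  [load 175/975]
  750 → disc 2  [load 925/975]
  375 → disc 3 (new)  [load 375/975]
  750 → disc 4 (new)  [load 750/975]
  875 → disc 5 (new)  [load 875/975]
  225 → disc 4  [load 975/975]
  500 → disc 3  [load 875/975]
  225 → disc 6 (new)  [load 225/975]
  550 → disc 6  [load 775/975]
  200 → disc 6  [load 975/975]
6 discs opened.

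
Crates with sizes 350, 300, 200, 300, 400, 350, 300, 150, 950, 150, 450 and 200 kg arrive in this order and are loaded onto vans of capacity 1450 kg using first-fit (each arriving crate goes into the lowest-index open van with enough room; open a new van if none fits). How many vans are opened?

3

  350 → van 1 (new)  [load 350/1450]
  300 → van 1  [load 650/1450]
  200 → van 1  [load 850/1450]
  300 → van 1  [load 1150/1450]
  400 → van 2 (new)  [load 400/1450]
  350 → van 2  [load 750/1450]
  300 → van 1  [load 1450/1450]
  150 → van 2  [load 900/1450]
  950 → van 3 (new)  [load 950/1450]
  150 → van 2  [load 1050/1450]
  450 → van 3  [load 1400/1450]
  200 → van 2  [load 1250/1450]
3 vans opened.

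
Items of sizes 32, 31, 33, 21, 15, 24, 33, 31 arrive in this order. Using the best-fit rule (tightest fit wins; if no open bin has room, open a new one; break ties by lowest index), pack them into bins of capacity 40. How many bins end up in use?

7

  32 → bin 1 (new)  [load 32/40]
  31 → bin 2 (new)  [load 31/40]
  33 → bin 3 (new)  [load 33/40]
  21 → bin 4 (new)  [load 21/40]
  15 → bin 4  [load 36/40]
  24 → bin 5 (new)  [load 24/40]
  33 → bin 6 (new)  [load 33/40]
  31 → bin 7 (new)  [load 31/40]
7 bins opened.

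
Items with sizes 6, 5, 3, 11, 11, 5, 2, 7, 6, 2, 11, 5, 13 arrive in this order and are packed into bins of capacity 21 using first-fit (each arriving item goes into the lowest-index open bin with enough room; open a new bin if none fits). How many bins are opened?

5

  6 → bin 1 (new)  [load 6/21]
  5 → bin 1  [load 11/21]
  3 → bin 1  [load 14/21]
  11 → bin 2 (new)  [load 11/21]
  11 → bin 3 (new)  [load 11/21]
  5 → bin 1  [load 19/21]
  2 → bin 1  [load 21/21]
  7 → bin 2  [load 18/21]
  6 → bin 3  [load 17/21]
  2 → bin 2  [load 20/21]
  11 → bin 4 (new)  [load 11/21]
  5 → bin 4  [load 16/21]
  13 → bin 5 (new)  [load 13/21]
5 bins opened.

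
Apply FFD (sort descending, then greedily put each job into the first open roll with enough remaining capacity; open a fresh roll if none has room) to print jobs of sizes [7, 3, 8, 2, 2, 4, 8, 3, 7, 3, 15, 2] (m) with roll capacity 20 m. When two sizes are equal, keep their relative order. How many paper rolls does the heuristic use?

4

Sorted descending: 15, 8, 8, 7, 7, 4, 3, 3, 3, 2, 2, 2.
  15 → roll 1 (new)  [load 15/20]
  8 → roll 2 (new)  [load 8/20]
  8 → roll 2  [load 16/20]
  7 → roll 3 (new)  [load 7/20]
  7 → roll 3  [load 14/20]
  4 → roll 1  [load 19/20]
  3 → roll 2  [load 19/20]
  3 → roll 3  [load 17/20]
  3 → roll 3  [load 20/20]
  2 → roll 4 (new)  [load 2/20]
  2 → roll 4  [load 4/20]
  2 → roll 4  [load 6/20]
4 paper rolls opened.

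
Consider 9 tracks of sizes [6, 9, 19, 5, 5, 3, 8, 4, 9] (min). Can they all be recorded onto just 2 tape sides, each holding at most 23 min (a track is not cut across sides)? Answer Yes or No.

No

Total = 68 min; ⌈68/23⌉ = 3.
At least 3 tape sides are required, but only 2 are allowed.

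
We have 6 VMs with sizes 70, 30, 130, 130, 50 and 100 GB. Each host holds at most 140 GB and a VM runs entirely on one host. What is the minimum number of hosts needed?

4

Total = 130 + 130 + 100 + 70 + 50 + 30 = 510 GB.
Lower bound: ⌈510/140⌉ = 4 hosts.
A packing using 4 hosts:
  host 1: 130 = 130
  host 2: 130 = 130
  host 3: 100 + 30 = 130
  host 4: 70 + 50 = 120
This matches the lower bound, so 4 is optimal.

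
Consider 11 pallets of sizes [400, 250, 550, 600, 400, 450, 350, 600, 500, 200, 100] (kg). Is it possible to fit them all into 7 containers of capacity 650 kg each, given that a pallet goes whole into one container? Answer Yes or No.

No

Total = 4400 kg; ⌈4400/650⌉ = 7.
8 pallets each exceed half the capacity and cannot share a container, forcing at least 8 containers.
At least 8 containers are required, but only 7 are allowed.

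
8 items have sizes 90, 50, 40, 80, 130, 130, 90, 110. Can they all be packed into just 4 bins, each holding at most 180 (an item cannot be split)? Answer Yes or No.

Total = 720; ⌈720/180⌉ = 4.
The bound of 4 does not rule out 4, but exhaustive search shows no assignment into 4 bins of capacity 180 exists — the minimum is 5.

No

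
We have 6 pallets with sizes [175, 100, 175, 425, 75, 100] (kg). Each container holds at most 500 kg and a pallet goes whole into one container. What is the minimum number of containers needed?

Total = 425 + 175 + 175 + 100 + 100 + 75 = 1050 kg.
Lower bound: ⌈1050/500⌉ = 3 containers.
A packing using 3 containers:
  container 1: 425 + 75 = 500
  container 2: 175 + 175 + 100 = 450
  container 3: 100 = 100
This matches the lower bound, so 3 is optimal.

3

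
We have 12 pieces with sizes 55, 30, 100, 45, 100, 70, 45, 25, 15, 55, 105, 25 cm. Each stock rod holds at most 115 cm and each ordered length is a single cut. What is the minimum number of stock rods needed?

Total = 105 + 100 + 100 + 70 + 55 + 55 + 45 + 45 + 30 + 25 + 25 + 15 = 670 cm.
Lower bound: ⌈670/115⌉ = 6 stock rods.
A packing using 7 stock rods:
  stock rod 1: 105 = 105
  stock rod 2: 100 + 15 = 115
  stock rod 3: 100 = 100
  stock rod 4: 70 + 45 = 115
  stock rod 5: 55 + 55 = 110
  stock rod 6: 45 + 30 + 25 = 100
  stock rod 7: 25 = 25
No arrangement into 6 stock rods stays within capacity, so 7 is optimal.

7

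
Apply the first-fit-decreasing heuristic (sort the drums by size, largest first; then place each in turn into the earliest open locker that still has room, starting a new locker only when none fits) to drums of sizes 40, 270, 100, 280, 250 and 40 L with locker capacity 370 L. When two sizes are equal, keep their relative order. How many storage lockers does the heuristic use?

Sorted descending: 280, 270, 250, 100, 40, 40.
  280 → locker 1 (new)  [load 280/370]
  270 → locker 2 (new)  [load 270/370]
  250 → locker 3 (new)  [load 250/370]
  100 → locker 2  [load 370/370]
  40 → locker 1  [load 320/370]
  40 → locker 1  [load 360/370]
3 storage lockers opened.

3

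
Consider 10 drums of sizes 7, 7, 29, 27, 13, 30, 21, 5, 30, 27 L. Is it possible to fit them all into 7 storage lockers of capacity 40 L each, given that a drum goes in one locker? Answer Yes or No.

Yes

A valid assignment using 6 storage lockers:
  locker 1: 30 + 7 = 37
  locker 2: 30 + 7 = 37
  locker 3: 29 + 5 = 34
  locker 4: 27 + 13 = 40
  locker 5: 27 = 27
  locker 6: 21 = 21
That uses only 6 ≤ 7, so 7 storage lockers are enough.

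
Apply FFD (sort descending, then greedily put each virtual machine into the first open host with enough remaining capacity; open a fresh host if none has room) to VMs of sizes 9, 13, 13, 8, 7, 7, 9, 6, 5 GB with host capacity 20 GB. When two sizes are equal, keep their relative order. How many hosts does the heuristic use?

4

Sorted descending: 13, 13, 9, 9, 8, 7, 7, 6, 5.
  13 → host 1 (new)  [load 13/20]
  13 → host 2 (new)  [load 13/20]
  9 → host 3 (new)  [load 9/20]
  9 → host 3  [load 18/20]
  8 → host 4 (new)  [load 8/20]
  7 → host 1  [load 20/20]
  7 → host 2  [load 20/20]
  6 → host 4  [load 14/20]
  5 → host 4  [load 19/20]
4 hosts opened.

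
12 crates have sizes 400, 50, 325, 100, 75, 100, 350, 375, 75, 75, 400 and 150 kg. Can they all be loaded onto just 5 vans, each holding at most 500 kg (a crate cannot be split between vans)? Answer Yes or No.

A valid assignment using 5 vans:
  van 1: 400 + 100 = 500
  van 2: 400 + 100 = 500
  van 3: 375 + 75 + 50 = 500
  van 4: 350 + 150 = 500
  van 5: 325 + 75 + 75 = 475
Every load is within 500 kg, so 5 vans suffice.

Yes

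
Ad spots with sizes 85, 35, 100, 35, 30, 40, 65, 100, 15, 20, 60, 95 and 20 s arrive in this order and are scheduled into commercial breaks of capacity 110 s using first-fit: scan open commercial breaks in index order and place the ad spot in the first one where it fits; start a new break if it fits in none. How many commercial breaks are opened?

7

  85 → break 1 (new)  [load 85/110]
  35 → break 2 (new)  [load 35/110]
  100 → break 3 (new)  [load 100/110]
  35 → break 2  [load 70/110]
  30 → break 2  [load 100/110]
  40 → break 4 (new)  [load 40/110]
  65 → break 4  [load 105/110]
  100 → break 5 (new)  [load 100/110]
  15 → break 1  [load 100/110]
  20 → break 6 (new)  [load 20/110]
  60 → break 6  [load 80/110]
  95 → break 7 (new)  [load 95/110]
  20 → break 6  [load 100/110]
7 commercial breaks opened.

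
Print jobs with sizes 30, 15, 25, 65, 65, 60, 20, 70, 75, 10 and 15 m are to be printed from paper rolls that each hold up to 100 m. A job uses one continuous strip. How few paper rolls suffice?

Total = 75 + 70 + 65 + 65 + 60 + 30 + 25 + 20 + 15 + 15 + 10 = 450 m.
Lower bound: ⌈450/100⌉ = 5 paper rolls.
A packing using 5 paper rolls:
  roll 1: 75 + 25 = 100
  roll 2: 70 + 30 = 100
  roll 3: 65 + 20 + 15 = 100
  roll 4: 65 + 15 + 10 = 90
  roll 5: 60 = 60
This matches the lower bound, so 5 is optimal.

5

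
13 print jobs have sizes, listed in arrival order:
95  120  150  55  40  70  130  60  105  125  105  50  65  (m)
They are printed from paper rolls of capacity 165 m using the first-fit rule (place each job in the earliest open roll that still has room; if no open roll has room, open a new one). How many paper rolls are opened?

  95 → roll 1 (new)  [load 95/165]
  120 → roll 2 (new)  [load 120/165]
  150 → roll 3 (new)  [load 150/165]
  55 → roll 1  [load 150/165]
  40 → roll 2  [load 160/165]
  70 → roll 4 (new)  [load 70/165]
  130 → roll 5 (new)  [load 130/165]
  60 → roll 4  [load 130/165]
  105 → roll 6 (new)  [load 105/165]
  125 → roll 7 (new)  [load 125/165]
  105 → roll 8 (new)  [load 105/165]
  50 → roll 6  [load 155/165]
  65 → roll 9 (new)  [load 65/165]
9 paper rolls opened.

9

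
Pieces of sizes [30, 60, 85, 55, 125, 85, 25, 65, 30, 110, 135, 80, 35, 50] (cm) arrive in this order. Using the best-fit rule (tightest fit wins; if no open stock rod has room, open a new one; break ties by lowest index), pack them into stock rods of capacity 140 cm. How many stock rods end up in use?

8

  30 → stock rod 1 (new)  [load 30/140]
  60 → stock rod 1  [load 90/140]
  85 → stock rod 2 (new)  [load 85/140]
  55 → stock rod 2  [load 140/140]
  125 → stock rod 3 (new)  [load 125/140]
  85 → stock rod 4 (new)  [load 85/140]
  25 → stock rod 1  [load 115/140]
  65 → stock rod 5 (new)  [load 65/140]
  30 → stock rod 4  [load 115/140]
  110 → stock rod 6 (new)  [load 110/140]
  135 → stock rod 7 (new)  [load 135/140]
  80 → stock rod 8 (new)  [load 80/140]
  35 → stock rod 8  [load 115/140]
  50 → stock rod 5  [load 115/140]
8 stock rods opened.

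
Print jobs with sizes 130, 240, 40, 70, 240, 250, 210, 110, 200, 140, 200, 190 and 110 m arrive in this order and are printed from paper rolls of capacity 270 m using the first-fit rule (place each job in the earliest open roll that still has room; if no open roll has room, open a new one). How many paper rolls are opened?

  130 → roll 1 (new)  [load 130/270]
  240 → roll 2 (new)  [load 240/270]
  40 → roll 1  [load 170/270]
  70 → roll 1  [load 240/270]
  240 → roll 3 (new)  [load 240/270]
  250 → roll 4 (new)  [load 250/270]
  210 → roll 5 (new)  [load 210/270]
  110 → roll 6 (new)  [load 110/270]
  200 → roll 7 (new)  [load 200/270]
  140 → roll 6  [load 250/270]
  200 → roll 8 (new)  [load 200/270]
  190 → roll 9 (new)  [load 190/270]
  110 → roll 10 (new)  [load 110/270]
10 paper rolls opened.

10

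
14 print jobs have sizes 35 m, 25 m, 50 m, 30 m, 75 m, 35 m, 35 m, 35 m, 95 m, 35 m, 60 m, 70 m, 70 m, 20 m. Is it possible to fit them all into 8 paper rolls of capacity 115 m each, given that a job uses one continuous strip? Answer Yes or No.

A valid assignment using 7 paper rolls:
  roll 1: 95 + 20 = 115
  roll 2: 75 + 35 = 110
  roll 3: 70 + 35 = 105
  roll 4: 70 + 35 = 105
  roll 5: 60 + 50 = 110
  roll 6: 35 + 35 + 30 = 100
  roll 7: 25 = 25
That uses only 7 ≤ 8, so 8 paper rolls are enough.

Yes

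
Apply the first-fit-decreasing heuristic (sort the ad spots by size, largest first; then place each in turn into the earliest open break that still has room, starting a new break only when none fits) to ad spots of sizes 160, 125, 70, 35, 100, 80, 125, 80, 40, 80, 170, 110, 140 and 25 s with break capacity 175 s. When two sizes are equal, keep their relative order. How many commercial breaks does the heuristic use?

Sorted descending: 170, 160, 140, 125, 125, 110, 100, 80, 80, 80, 70, 40, 35, 25.
  170 → break 1 (new)  [load 170/175]
  160 → break 2 (new)  [load 160/175]
  140 → break 3 (new)  [load 140/175]
  125 → break 4 (new)  [load 125/175]
  125 → break 5 (new)  [load 125/175]
  110 → break 6 (new)  [load 110/175]
  100 → break 7 (new)  [load 100/175]
  80 → break 8 (new)  [load 80/175]
  80 → break 8  [load 160/175]
  80 → break 9 (new)  [load 80/175]
  70 → break 7  [load 170/175]
  40 → break 4  [load 165/175]
  35 → break 3  [load 175/175]
  25 → break 5  [load 150/175]
9 commercial breaks opened.

9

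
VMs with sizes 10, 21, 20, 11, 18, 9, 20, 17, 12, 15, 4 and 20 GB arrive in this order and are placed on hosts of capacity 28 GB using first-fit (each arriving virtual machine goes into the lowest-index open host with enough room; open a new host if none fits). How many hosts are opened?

  10 → host 1 (new)  [load 10/28]
  21 → host 2 (new)  [load 21/28]
  20 → host 3 (new)  [load 20/28]
  11 → host 1  [load 21/28]
  18 → host 4 (new)  [load 18/28]
  9 → host 4  [load 27/28]
  20 → host 5 (new)  [load 20/28]
  17 → host 6 (new)  [load 17/28]
  12 → host 7 (new)  [load 12/28]
  15 → host 7  [load 27/28]
  4 → host 1  [load 25/28]
  20 → host 8 (new)  [load 20/28]
8 hosts opened.

8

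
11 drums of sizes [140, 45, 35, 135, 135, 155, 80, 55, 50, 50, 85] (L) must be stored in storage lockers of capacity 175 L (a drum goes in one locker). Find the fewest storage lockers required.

Total = 155 + 140 + 135 + 135 + 85 + 80 + 55 + 50 + 50 + 45 + 35 = 965 L.
Lower bound: ⌈965/175⌉ = 6 storage lockers.
A packing using 7 storage lockers:
  locker 1: 155 = 155
  locker 2: 140 + 35 = 175
  locker 3: 135 = 135
  locker 4: 135 = 135
  locker 5: 85 + 80 = 165
  locker 6: 55 + 50 + 50 = 155
  locker 7: 45 = 45
No arrangement into 6 storage lockers stays within capacity, so 7 is optimal.

7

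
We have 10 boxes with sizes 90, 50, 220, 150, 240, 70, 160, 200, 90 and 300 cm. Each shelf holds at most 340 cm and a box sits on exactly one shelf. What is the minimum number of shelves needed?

5

Total = 300 + 240 + 220 + 200 + 160 + 150 + 90 + 90 + 70 + 50 = 1570 cm.
Lower bound: ⌈1570/340⌉ = 5 shelves.
A packing using 5 shelves:
  shelf 1: 300 = 300
  shelf 2: 240 + 90 = 330
  shelf 3: 220 + 90 = 310
  shelf 4: 200 + 70 + 50 = 320
  shelf 5: 160 + 150 = 310
This matches the lower bound, so 5 is optimal.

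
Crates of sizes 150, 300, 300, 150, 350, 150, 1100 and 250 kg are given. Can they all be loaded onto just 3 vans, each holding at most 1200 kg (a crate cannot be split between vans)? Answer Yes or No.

A valid assignment using 3 vans:
  van 1: 1100 = 1100
  van 2: 350 + 300 + 300 + 250 = 1200
  van 3: 150 + 150 + 150 = 450
Every load is within 1200 kg, so 3 vans suffice.

Yes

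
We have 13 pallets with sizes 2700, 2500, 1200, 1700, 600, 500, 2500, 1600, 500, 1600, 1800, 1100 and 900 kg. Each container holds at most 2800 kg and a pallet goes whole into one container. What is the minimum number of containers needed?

Total = 2700 + 2500 + 2500 + 1800 + 1700 + 1600 + 1600 + 1200 + 1100 + 900 + 600 + 500 + 500 = 19200 kg.
Lower bound: ⌈19200/2800⌉ = 7 containers.
A packing using 8 containers:
  container 1: 2700 = 2700
  container 2: 2500 = 2500
  container 3: 2500 = 2500
  container 4: 1800 + 900 = 2700
  container 5: 1700 + 1100 = 2800
  container 6: 1600 + 1200 = 2800
  container 7: 1600 + 600 + 500 = 2700
  container 8: 500 = 500
No arrangement into 7 containers stays within capacity, so 8 is optimal.

8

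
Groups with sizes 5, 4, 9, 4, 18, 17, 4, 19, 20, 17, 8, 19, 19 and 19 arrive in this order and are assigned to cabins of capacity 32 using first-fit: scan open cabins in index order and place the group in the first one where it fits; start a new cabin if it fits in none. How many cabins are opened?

  5 → cabin 1 (new)  [load 5/32]
  4 → cabin 1  [load 9/32]
  9 → cabin 1  [load 18/32]
  4 → cabin 1  [load 22/32]
  18 → cabin 2 (new)  [load 18/32]
  17 → cabin 3 (new)  [load 17/32]
  4 → cabin 1  [load 26/32]
  19 → cabin 4 (new)  [load 19/32]
  20 → cabin 5 (new)  [load 20/32]
  17 → cabin 6 (new)  [load 17/32]
  8 → cabin 2  [load 26/32]
  19 → cabin 7 (new)  [load 19/32]
  19 → cabin 8 (new)  [load 19/32]
  19 → cabin 9 (new)  [load 19/32]
9 cabins opened.

9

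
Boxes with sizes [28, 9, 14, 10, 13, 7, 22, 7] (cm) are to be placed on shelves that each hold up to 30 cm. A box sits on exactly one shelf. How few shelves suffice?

Total = 28 + 22 + 14 + 13 + 10 + 9 + 7 + 7 = 110 cm.
Lower bound: ⌈110/30⌉ = 4 shelves.
A packing using 4 shelves:
  shelf 1: 28 = 28
  shelf 2: 22 + 7 = 29
  shelf 3: 14 + 13 = 27
  shelf 4: 10 + 9 + 7 = 26
This matches the lower bound, so 4 is optimal.

4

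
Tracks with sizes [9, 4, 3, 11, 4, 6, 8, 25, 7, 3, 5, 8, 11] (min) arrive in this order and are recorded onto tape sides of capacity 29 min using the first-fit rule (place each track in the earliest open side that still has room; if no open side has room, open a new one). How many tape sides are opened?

  9 → side 1 (new)  [load 9/29]
  4 → side 1  [load 13/29]
  3 → side 1  [load 16/29]
  11 → side 1  [load 27/29]
  4 → side 2 (new)  [load 4/29]
  6 → side 2  [load 10/29]
  8 → side 2  [load 18/29]
  25 → side 3 (new)  [load 25/29]
  7 → side 2  [load 25/29]
  3 → side 2  [load 28/29]
  5 → side 4 (new)  [load 5/29]
  8 → side 4  [load 13/29]
  11 → side 4  [load 24/29]
4 tape sides opened.

4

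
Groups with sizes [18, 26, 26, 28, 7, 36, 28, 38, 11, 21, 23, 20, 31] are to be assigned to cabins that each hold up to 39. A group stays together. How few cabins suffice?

Total = 38 + 36 + 31 + 28 + 28 + 26 + 26 + 23 + 21 + 20 + 18 + 11 + 7 = 313.
Lower bound: ⌈313/39⌉ = 9 cabins.
Also, 10 groups each exceed 39/2, and no two of those can share a cabin, so at least 10 cabins are needed.
A packing using 10 cabins:
  cabin 1: 38 = 38
  cabin 2: 36 = 36
  cabin 3: 31 + 7 = 38
  cabin 4: 28 + 11 = 39
  cabin 5: 28 = 28
  cabin 6: 26 = 26
  cabin 7: 26 = 26
  cabin 8: 23 = 23
  cabin 9: 21 + 18 = 39
  cabin 10: 20 = 20
This matches the lower bound, so 10 is optimal.

10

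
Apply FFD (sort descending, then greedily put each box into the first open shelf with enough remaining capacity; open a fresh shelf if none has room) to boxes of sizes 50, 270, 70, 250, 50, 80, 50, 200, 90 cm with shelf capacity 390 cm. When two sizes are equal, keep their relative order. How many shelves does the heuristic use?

Sorted descending: 270, 250, 200, 90, 80, 70, 50, 50, 50.
  270 → shelf 1 (new)  [load 270/390]
  250 → shelf 2 (new)  [load 250/390]
  200 → shelf 3 (new)  [load 200/390]
  90 → shelf 1  [load 360/390]
  80 → shelf 2  [load 330/390]
  70 → shelf 3  [load 270/390]
  50 → shelf 2  [load 380/390]
  50 → shelf 3  [load 320/390]
  50 → shelf 3  [load 370/390]
3 shelves opened.

3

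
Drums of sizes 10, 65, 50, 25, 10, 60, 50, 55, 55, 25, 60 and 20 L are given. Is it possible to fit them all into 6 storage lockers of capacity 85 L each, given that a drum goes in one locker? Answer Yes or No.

Total = 485 L; ⌈485/85⌉ = 6.
7 drums each exceed half the capacity and cannot share a locker, forcing at least 7 storage lockers.
At least 7 storage lockers are required, but only 6 are allowed.

No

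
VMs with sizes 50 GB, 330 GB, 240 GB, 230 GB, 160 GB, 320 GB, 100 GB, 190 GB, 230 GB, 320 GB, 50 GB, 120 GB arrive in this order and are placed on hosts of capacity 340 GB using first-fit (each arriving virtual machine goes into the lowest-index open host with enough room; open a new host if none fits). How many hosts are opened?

8

  50 → host 1 (new)  [load 50/340]
  330 → host 2 (new)  [load 330/340]
  240 → host 1  [load 290/340]
  230 → host 3 (new)  [load 230/340]
  160 → host 4 (new)  [load 160/340]
  320 → host 5 (new)  [load 320/340]
  100 → host 3  [load 330/340]
  190 → host 6 (new)  [load 190/340]
  230 → host 7 (new)  [load 230/340]
  320 → host 8 (new)  [load 320/340]
  50 → host 1  [load 340/340]
  120 → host 4  [load 280/340]
8 hosts opened.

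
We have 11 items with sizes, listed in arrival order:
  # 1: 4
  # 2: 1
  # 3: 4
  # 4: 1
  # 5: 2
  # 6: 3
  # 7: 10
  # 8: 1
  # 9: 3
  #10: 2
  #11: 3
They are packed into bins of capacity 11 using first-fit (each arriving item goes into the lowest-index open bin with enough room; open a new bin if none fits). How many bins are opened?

4

  4 → bin 1 (new)  [load 4/11]
  1 → bin 1  [load 5/11]
  4 → bin 1  [load 9/11]
  1 → bin 1  [load 10/11]
  2 → bin 2 (new)  [load 2/11]
  3 → bin 2  [load 5/11]
  10 → bin 3 (new)  [load 10/11]
  1 → bin 1  [load 11/11]
  3 → bin 2  [load 8/11]
  2 → bin 2  [load 10/11]
  3 → bin 4 (new)  [load 3/11]
4 bins opened.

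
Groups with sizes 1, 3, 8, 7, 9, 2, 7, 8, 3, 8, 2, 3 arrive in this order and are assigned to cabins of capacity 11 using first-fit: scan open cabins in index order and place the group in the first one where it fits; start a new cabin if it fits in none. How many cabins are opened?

6

  1 → cabin 1 (new)  [load 1/11]
  3 → cabin 1  [load 4/11]
  8 → cabin 2 (new)  [load 8/11]
  7 → cabin 1  [load 11/11]
  9 → cabin 3 (new)  [load 9/11]
  2 → cabin 2  [load 10/11]
  7 → cabin 4 (new)  [load 7/11]
  8 → cabin 5 (new)  [load 8/11]
  3 → cabin 4  [load 10/11]
  8 → cabin 6 (new)  [load 8/11]
  2 → cabin 3  [load 11/11]
  3 → cabin 5  [load 11/11]
6 cabins opened.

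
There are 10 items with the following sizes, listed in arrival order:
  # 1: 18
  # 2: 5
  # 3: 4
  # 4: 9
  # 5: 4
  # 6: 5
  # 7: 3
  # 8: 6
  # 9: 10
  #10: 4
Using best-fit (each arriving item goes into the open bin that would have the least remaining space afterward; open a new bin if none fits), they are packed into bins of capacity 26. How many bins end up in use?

  18 → bin 1 (new)  [load 18/26]
  5 → bin 1  [load 23/26]
  4 → bin 2 (new)  [load 4/26]
  9 → bin 2  [load 13/26]
  4 → bin 2  [load 17/26]
  5 → bin 2  [load 22/26]
  3 → bin 1  [load 26/26]
  6 → bin 3 (new)  [load 6/26]
  10 → bin 3  [load 16/26]
  4 → bin 2  [load 26/26]
3 bins opened.

3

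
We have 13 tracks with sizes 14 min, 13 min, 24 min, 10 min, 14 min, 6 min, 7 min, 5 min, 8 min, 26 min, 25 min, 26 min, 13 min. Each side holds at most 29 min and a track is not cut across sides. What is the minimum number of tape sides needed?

7

Total = 26 + 26 + 25 + 24 + 14 + 14 + 13 + 13 + 10 + 8 + 7 + 6 + 5 = 191 min.
Lower bound: ⌈191/29⌉ = 7 tape sides.
A packing using 7 tape sides:
  side 1: 26 = 26
  side 2: 26 = 26
  side 3: 25 = 25
  side 4: 24 + 5 = 29
  side 5: 14 + 14 = 28
  side 6: 13 + 10 + 6 = 29
  side 7: 13 + 8 + 7 = 28
This matches the lower bound, so 7 is optimal.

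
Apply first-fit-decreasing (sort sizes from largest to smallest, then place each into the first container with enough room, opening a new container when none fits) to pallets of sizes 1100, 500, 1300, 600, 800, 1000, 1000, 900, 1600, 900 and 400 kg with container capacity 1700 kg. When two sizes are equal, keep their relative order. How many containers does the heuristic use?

7

Sorted descending: 1600, 1300, 1100, 1000, 1000, 900, 900, 800, 600, 500, 400.
  1600 → container 1 (new)  [load 1600/1700]
  1300 → container 2 (new)  [load 1300/1700]
  1100 → container 3 (new)  [load 1100/1700]
  1000 → container 4 (new)  [load 1000/1700]
  1000 → container 5 (new)  [load 1000/1700]
  900 → container 6 (new)  [load 900/1700]
  900 → container 7 (new)  [load 900/1700]
  800 → container 6  [load 1700/1700]
  600 → container 3  [load 1700/1700]
  500 → container 4  [load 1500/1700]
  400 → container 2  [load 1700/1700]
7 containers opened.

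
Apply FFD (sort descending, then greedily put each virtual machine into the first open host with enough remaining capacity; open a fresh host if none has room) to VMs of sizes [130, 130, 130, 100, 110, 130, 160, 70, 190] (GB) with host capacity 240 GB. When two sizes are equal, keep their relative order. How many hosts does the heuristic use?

6

Sorted descending: 190, 160, 130, 130, 130, 130, 110, 100, 70.
  190 → host 1 (new)  [load 190/240]
  160 → host 2 (new)  [load 160/240]
  130 → host 3 (new)  [load 130/240]
  130 → host 4 (new)  [load 130/240]
  130 → host 5 (new)  [load 130/240]
  130 → host 6 (new)  [load 130/240]
  110 → host 3  [load 240/240]
  100 → host 4  [load 230/240]
  70 → host 2  [load 230/240]
6 hosts opened.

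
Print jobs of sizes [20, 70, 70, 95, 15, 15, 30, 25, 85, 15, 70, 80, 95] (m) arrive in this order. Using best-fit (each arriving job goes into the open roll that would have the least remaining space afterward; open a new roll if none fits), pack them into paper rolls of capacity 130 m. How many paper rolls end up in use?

7

  20 → roll 1 (new)  [load 20/130]
  70 → roll 1  [load 90/130]
  70 → roll 2 (new)  [load 70/130]
  95 → roll 3 (new)  [load 95/130]
  15 → roll 3  [load 110/130]
  15 → roll 3  [load 125/130]
  30 → roll 1  [load 120/130]
  25 → roll 2  [load 95/130]
  85 → roll 4 (new)  [load 85/130]
  15 → roll 2  [load 110/130]
  70 → roll 5 (new)  [load 70/130]
  80 → roll 6 (new)  [load 80/130]
  95 → roll 7 (new)  [load 95/130]
7 paper rolls opened.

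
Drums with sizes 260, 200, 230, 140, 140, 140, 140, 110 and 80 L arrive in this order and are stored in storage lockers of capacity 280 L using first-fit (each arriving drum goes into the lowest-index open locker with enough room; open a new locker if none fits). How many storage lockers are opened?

  260 → locker 1 (new)  [load 260/280]
  200 → locker 2 (new)  [load 200/280]
  230 → locker 3 (new)  [load 230/280]
  140 → locker 4 (new)  [load 140/280]
  140 → locker 4  [load 280/280]
  140 → locker 5 (new)  [load 140/280]
  140 → locker 5  [load 280/280]
  110 → locker 6 (new)  [load 110/280]
  80 → locker 2  [load 280/280]
6 storage lockers opened.

6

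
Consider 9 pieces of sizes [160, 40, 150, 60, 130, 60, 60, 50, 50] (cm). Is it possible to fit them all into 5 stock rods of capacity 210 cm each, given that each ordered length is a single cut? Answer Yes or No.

Yes

A valid assignment using 4 stock rods:
  stock rod 1: 160 + 50 = 210
  stock rod 2: 150 + 60 = 210
  stock rod 3: 130 + 60 = 190
  stock rod 4: 60 + 50 + 40 = 150
That uses only 4 ≤ 5, so 5 stock rods are enough.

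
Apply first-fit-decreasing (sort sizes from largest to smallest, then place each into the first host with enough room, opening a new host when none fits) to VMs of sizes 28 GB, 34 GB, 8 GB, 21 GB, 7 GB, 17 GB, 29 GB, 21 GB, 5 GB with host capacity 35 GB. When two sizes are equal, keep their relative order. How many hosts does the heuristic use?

6

Sorted descending: 34, 29, 28, 21, 21, 17, 8, 7, 5.
  34 → host 1 (new)  [load 34/35]
  29 → host 2 (new)  [load 29/35]
  28 → host 3 (new)  [load 28/35]
  21 → host 4 (new)  [load 21/35]
  21 → host 5 (new)  [load 21/35]
  17 → host 6 (new)  [load 17/35]
  8 → host 4  [load 29/35]
  7 → host 3  [load 35/35]
  5 → host 2  [load 34/35]
6 hosts opened.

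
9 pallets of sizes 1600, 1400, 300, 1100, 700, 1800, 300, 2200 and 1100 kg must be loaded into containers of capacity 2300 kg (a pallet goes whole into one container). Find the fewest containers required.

Total = 2200 + 1800 + 1600 + 1400 + 1100 + 1100 + 700 + 300 + 300 = 10500 kg.
Lower bound: ⌈10500/2300⌉ = 5 containers.
A packing using 5 containers:
  container 1: 2200 = 2200
  container 2: 1800 + 300 = 2100
  container 3: 1600 + 700 = 2300
  container 4: 1400 + 300 = 1700
  container 5: 1100 + 1100 = 2200
This matches the lower bound, so 5 is optimal.

5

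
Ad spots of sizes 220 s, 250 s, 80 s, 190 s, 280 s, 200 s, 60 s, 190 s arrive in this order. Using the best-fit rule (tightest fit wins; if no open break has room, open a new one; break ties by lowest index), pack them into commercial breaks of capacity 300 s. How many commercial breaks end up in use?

6

  220 → break 1 (new)  [load 220/300]
  250 → break 2 (new)  [load 250/300]
  80 → break 1  [load 300/300]
  190 → break 3 (new)  [load 190/300]
  280 → break 4 (new)  [load 280/300]
  200 → break 5 (new)  [load 200/300]
  60 → break 5  [load 260/300]
  190 → break 6 (new)  [load 190/300]
6 commercial breaks opened.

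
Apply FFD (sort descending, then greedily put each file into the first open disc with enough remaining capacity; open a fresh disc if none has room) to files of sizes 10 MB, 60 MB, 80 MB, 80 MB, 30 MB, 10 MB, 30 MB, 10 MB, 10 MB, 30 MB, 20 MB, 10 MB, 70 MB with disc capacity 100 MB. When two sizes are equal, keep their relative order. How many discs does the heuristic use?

Sorted descending: 80, 80, 70, 60, 30, 30, 30, 20, 10, 10, 10, 10, 10.
  80 → disc 1 (new)  [load 80/100]
  80 → disc 2 (new)  [load 80/100]
  70 → disc 3 (new)  [load 70/100]
  60 → disc 4 (new)  [load 60/100]
  30 → disc 3  [load 100/100]
  30 → disc 4  [load 90/100]
  30 → disc 5 (new)  [load 30/100]
  20 → disc 1  [load 100/100]
  10 → disc 2  [load 90/100]
  10 → disc 2  [load 100/100]
  10 → disc 4  [load 100/100]
  10 → disc 5  [load 40/100]
  10 → disc 5  [load 50/100]
5 discs opened.

5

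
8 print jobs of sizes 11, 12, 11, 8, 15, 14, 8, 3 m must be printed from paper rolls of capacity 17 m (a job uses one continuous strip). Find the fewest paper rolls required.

6

Total = 15 + 14 + 12 + 11 + 11 + 8 + 8 + 3 = 82 m.
Lower bound: ⌈82/17⌉ = 5 paper rolls.
A packing using 6 paper rolls:
  roll 1: 15 = 15
  roll 2: 14 + 3 = 17
  roll 3: 12 = 12
  roll 4: 11 = 11
  roll 5: 11 = 11
  roll 6: 8 + 8 = 16
No arrangement into 5 paper rolls stays within capacity, so 6 is optimal.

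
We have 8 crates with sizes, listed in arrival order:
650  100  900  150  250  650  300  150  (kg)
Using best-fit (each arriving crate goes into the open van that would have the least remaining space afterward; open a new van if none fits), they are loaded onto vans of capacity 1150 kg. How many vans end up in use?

3

  650 → van 1 (new)  [load 650/1150]
  100 → van 1  [load 750/1150]
  900 → van 2 (new)  [load 900/1150]
  150 → van 2  [load 1050/1150]
  250 → van 1  [load 1000/1150]
  650 → van 3 (new)  [load 650/1150]
  300 → van 3  [load 950/1150]
  150 → van 1  [load 1150/1150]
3 vans opened.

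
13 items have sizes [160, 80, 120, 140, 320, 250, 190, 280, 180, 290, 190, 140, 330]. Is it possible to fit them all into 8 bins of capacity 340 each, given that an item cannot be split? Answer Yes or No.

No

Total = 2670; ⌈2670/340⌉ = 8.
The bound of 8 does not rule out 8, but exhaustive search shows no assignment into 8 bins of capacity 340 exists — the minimum is 9.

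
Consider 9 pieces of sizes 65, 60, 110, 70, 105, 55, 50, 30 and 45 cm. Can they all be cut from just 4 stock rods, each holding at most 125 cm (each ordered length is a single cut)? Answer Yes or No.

Total = 590 cm; ⌈590/125⌉ = 5.
At least 5 stock rods are required, but only 4 are allowed.

No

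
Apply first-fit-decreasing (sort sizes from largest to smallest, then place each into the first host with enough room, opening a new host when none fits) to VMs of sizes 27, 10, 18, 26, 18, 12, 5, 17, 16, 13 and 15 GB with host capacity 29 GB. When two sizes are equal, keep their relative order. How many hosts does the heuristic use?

Sorted descending: 27, 26, 18, 18, 17, 16, 15, 13, 12, 10, 5.
  27 → host 1 (new)  [load 27/29]
  26 → host 2 (new)  [load 26/29]
  18 → host 3 (new)  [load 18/29]
  18 → host 4 (new)  [load 18/29]
  17 → host 5 (new)  [load 17/29]
  16 → host 6 (new)  [load 16/29]
  15 → host 7 (new)  [load 15/29]
  13 → host 6  [load 29/29]
  12 → host 5  [load 29/29]
  10 → host 3  [load 28/29]
  5 → host 4  [load 23/29]
7 hosts opened.

7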